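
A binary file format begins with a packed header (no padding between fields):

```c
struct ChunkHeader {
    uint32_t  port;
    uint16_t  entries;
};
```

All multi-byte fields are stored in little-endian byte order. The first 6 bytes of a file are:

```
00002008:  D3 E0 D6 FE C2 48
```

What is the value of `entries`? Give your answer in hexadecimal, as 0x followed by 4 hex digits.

`entries` follows `port` (4 bytes), so it starts at byte offset 4 and occupies 2 bytes.
Bytes at offsets 4..5: C2 48.
Little-endian stores the least-significant byte at the lowest address.
Reassemble most-significant byte first: 48 C2 → 0x48C2.

0x48C2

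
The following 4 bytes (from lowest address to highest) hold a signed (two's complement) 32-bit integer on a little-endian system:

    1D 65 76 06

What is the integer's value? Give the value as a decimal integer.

108422429

In little-endian order the low byte comes first in memory.
Reassemble most-significant byte first: 06 76 65 1D → 0x0676651D.
0x0676651D = 108422429.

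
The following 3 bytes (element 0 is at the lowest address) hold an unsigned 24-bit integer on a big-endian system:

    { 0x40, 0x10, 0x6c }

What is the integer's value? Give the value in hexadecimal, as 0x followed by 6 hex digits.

In big-endian order the high byte comes first in memory.
The bytes are already most-significant first: 0x40106C.

0x40106C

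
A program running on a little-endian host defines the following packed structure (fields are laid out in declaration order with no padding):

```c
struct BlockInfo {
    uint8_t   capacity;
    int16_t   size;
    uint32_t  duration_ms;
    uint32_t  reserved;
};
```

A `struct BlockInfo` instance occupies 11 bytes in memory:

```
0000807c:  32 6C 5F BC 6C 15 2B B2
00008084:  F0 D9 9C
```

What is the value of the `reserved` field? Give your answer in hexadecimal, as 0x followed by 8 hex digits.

`reserved` follows `capacity` (1 B), `size` (2 B), `duration_ms` (4 B), so it starts at offset 1 + 2 + 4 = 7 and occupies 4 bytes.
Bytes at offsets 7..10: B2 F0 D9 9C.
Little-endian: lowest address holds the least-significant byte.
Reassemble most-significant byte first: 9C D9 F0 B2 → 0x9CD9F0B2.

0x9CD9F0B2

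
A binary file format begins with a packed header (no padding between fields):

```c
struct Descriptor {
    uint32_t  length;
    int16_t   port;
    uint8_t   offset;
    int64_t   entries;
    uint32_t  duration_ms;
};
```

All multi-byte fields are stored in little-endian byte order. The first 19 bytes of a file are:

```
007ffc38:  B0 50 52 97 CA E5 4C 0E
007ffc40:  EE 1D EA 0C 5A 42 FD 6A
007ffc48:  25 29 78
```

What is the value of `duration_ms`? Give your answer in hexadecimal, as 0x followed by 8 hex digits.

`duration_ms` follows `length` (4 B), `port` (2 B), `offset` (1 B), `entries` (8 B), so it starts at offset 4 + 2 + 1 + 8 = 15 and occupies 4 bytes.
Bytes at offsets 15..18: 6A 25 29 78.
Little-endian stores the least-significant byte at the lowest address.
Reassemble most-significant byte first: 78 29 25 6A → 0x7829256A.

0x7829256A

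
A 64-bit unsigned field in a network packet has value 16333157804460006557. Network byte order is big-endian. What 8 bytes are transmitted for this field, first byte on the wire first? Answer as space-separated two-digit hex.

16333157804460006557 in hexadecimal, padded to 64 bits, is 0xE2AB087C833CDC9D.
Split into bytes (most-significant first): E2 AB 08 7C 83 3C DC 9D.
Big-endian: lowest address holds the most-significant byte.
So the memory order matches the most-significant-first order: E2 AB 08 7C 83 3C DC 9D.

E2 AB 08 7C 83 3C DC 9D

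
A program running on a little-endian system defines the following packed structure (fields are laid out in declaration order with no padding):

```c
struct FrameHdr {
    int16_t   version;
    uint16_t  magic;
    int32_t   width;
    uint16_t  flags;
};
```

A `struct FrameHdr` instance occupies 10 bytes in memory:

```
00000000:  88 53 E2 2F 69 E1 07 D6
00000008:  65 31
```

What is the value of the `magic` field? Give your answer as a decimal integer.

`magic` follows `version` (2 bytes), so it starts at byte offset 2 and occupies 2 bytes.
Bytes at offsets 2..3: E2 2F.
Little-endian stores the least-significant byte at the lowest address.
Reassemble most-significant byte first: 2F E2 → 0x2FE2.
0x2FE2 = 12258.

12258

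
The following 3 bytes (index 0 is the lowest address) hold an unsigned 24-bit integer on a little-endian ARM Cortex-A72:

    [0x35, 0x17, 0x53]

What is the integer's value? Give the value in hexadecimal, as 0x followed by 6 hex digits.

0x531735

Little-endian: lowest address holds the least-significant byte.
Reassemble most-significant byte first: 53 17 35 → 0x531735.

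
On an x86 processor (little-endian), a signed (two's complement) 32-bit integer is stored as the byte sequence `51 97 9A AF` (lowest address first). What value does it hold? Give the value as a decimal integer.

Little-endian stores the least-significant byte at the lowest address.
Reassemble most-significant byte first: AF 9A 97 51 → 0xAF9A9751.
Top bit is set, so as a signed 32-bit value this is 0xAF9A9751 − 2^32 = -1348823215.

-1348823215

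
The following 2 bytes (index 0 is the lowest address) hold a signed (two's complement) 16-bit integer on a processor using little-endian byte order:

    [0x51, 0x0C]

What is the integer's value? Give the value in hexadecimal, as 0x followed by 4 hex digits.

Little-endian stores the least-significant byte at the lowest address.
Reassemble most-significant byte first: 0C 51 → 0x0C51.

0x0C51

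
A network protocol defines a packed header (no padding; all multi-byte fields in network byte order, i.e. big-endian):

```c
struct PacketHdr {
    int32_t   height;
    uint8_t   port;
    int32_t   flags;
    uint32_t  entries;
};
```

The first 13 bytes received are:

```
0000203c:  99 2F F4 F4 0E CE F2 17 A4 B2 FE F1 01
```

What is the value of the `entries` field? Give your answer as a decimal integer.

3003052289

`entries` follows `height` (4 B), `port` (1 B), `flags` (4 B), so it starts at offset 4 + 1 + 4 = 9 and occupies 4 bytes.
Bytes at offsets 9..12: B2 FE F1 01.
Big-endian: lowest address holds the most-significant byte.
The bytes are already most-significant first: 0xB2FEF101.
0xB2FEF101 = 3003052289.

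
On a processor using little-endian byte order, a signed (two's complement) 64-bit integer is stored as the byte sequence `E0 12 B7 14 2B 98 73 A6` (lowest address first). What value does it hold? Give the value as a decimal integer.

-6452646530293230880

Little-endian: lowest address holds the least-significant byte.
Reassemble most-significant byte first: A6 73 98 2B 14 B7 12 E0 → 0xA673982B14B712E0.
Top bit is set, so as a signed 64-bit value this is 0xA673982B14B712E0 − 2^64 = -6452646530293230880.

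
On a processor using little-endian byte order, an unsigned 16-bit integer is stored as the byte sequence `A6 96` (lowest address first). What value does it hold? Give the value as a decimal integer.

38566

In little-endian order the low byte comes first in memory.
Reassemble most-significant byte first: 96 A6 → 0x96A6.
0x96A6 = 38566.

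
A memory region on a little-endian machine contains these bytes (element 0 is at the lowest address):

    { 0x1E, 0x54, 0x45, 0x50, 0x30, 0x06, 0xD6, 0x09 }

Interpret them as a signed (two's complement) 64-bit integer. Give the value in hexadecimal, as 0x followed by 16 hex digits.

Little-endian stores the least-significant byte at the lowest address.
Reassemble most-significant byte first: 09 D6 06 30 50 45 54 1E → 0x09D606305045541E.

0x09D606305045541E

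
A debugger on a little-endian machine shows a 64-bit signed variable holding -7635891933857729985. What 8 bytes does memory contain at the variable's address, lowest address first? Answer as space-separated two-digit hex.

3F B2 23 2B BE DC 07 96

Two's complement of -7635891933857729985 in 64 bits: 7635891933857729985 = 0x69F82341D4DC4DC1; invert → 0x9607DCBE2B23B23E; add 1 → 0x9607DCBE2B23B23F.
Split into bytes (most-significant first): 96 07 DC BE 2B 23 B2 3F.
Little-endian: lowest address holds the least-significant byte.
So at ascending addresses the bytes are 3F B2 23 2B BE DC 07 96.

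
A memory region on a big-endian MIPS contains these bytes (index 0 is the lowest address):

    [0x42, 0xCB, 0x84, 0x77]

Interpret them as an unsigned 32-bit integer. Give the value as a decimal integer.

1120633975

In big-endian order the high byte comes first in memory.
The bytes are already most-significant first: 0x42CB8477.
0x42CB8477 = 1120633975.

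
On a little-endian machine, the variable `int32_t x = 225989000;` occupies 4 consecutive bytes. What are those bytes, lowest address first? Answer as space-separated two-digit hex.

225989000 in hexadecimal, padded to 32 bits, is 0x0D785188.
Split into bytes (most-significant first): 0D 78 51 88.
Little-endian stores the least-significant byte at the lowest address.
So at ascending addresses the bytes are 88 51 78 0D.

88 51 78 0D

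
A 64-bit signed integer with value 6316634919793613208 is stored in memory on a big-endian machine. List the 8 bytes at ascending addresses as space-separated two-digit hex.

57 A9 31 FE 1A 20 59 98

6316634919793613208 in hexadecimal, padded to 64 bits, is 0x57A931FE1A205998.
Split into bytes (most-significant first): 57 A9 31 FE 1A 20 59 98.
Big-endian: lowest address holds the most-significant byte.
So the memory order matches the most-significant-first order: 57 A9 31 FE 1A 20 59 98.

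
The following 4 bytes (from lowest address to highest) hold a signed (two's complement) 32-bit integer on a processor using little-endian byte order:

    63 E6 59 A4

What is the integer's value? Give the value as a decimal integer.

-1537612189

Little-endian stores the least-significant byte at the lowest address.
Reassemble most-significant byte first: A4 59 E6 63 → 0xA459E663.
Top bit is set, so as a signed 32-bit value this is 0xA459E663 − 2^32 = -1537612189.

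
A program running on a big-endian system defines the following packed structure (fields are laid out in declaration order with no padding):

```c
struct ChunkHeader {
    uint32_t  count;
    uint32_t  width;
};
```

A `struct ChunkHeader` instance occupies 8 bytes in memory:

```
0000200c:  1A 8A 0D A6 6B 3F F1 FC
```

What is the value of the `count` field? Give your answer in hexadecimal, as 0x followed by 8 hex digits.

`count` is the first field, at byte offset 0, occupying 4 bytes.
Bytes at offsets 0..3: 1A 8A 0D A6.
Big-endian: lowest address holds the most-significant byte.
The bytes are already most-significant first: 0x1A8A0DA6.

0x1A8A0DA6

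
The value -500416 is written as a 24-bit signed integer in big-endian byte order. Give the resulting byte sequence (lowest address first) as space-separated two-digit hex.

F8 5D 40

Two's complement of -500416 in 24 bits: 500416 = 0x07A2C0; invert → 0xF85D3F; add 1 → 0xF85D40.
Split into bytes (most-significant first): F8 5D 40.
Big-endian: lowest address holds the most-significant byte.
So the memory order matches the most-significant-first order: F8 5D 40.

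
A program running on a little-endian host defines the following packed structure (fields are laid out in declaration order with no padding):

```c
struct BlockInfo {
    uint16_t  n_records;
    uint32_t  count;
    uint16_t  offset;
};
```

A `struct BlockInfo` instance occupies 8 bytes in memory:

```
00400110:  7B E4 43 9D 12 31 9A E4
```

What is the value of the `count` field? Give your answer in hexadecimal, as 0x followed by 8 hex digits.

`count` follows `n_records` (2 bytes), so it starts at byte offset 2 and occupies 4 bytes.
Bytes at offsets 2..5: 43 9D 12 31.
Little-endian: lowest address holds the least-significant byte.
Reassemble most-significant byte first: 31 12 9D 43 → 0x31129D43.

0x31129D43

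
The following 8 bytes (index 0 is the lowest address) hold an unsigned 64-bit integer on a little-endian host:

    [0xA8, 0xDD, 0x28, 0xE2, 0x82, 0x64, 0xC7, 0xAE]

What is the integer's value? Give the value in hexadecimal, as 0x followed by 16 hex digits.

Little-endian stores the least-significant byte at the lowest address.
Reassemble most-significant byte first: AE C7 64 82 E2 28 DD A8 → 0xAEC76482E228DDA8.

0xAEC76482E228DDA8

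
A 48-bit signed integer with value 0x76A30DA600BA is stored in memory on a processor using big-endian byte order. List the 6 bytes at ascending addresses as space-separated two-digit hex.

Split into bytes (most-significant first): 76 A3 0D A6 00 BA.
Big-endian: lowest address holds the most-significant byte.
So the memory order matches the most-significant-first order: 76 A3 0D A6 00 BA.

76 A3 0D A6 00 BA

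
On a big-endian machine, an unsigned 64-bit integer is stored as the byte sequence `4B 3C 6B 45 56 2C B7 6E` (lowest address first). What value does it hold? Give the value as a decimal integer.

Big-endian: lowest address holds the most-significant byte.
The bytes are already most-significant first: 0x4B3C6B45562CB76E.
0x4B3C6B45562CB76E = 5421325996989921134.

5421325996989921134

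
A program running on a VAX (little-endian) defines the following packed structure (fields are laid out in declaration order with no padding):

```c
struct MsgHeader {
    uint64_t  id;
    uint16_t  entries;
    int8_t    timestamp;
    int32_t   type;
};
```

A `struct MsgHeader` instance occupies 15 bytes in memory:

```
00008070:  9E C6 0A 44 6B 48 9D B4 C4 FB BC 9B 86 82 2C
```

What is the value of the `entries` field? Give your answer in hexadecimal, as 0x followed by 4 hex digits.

`entries` follows `id` (8 bytes), so it starts at byte offset 8 and occupies 2 bytes.
Bytes at offsets 8..9: C4 FB.
Little-endian: lowest address holds the least-significant byte.
Reassemble most-significant byte first: FB C4 → 0xFBC4.

0xFBC4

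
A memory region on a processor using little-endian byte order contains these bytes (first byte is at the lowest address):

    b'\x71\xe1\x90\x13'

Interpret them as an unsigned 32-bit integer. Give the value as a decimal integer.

328262001

Little-endian: lowest address holds the least-significant byte.
Reassemble most-significant byte first: 13 90 E1 71 → 0x1390E171.
0x1390E171 = 328262001.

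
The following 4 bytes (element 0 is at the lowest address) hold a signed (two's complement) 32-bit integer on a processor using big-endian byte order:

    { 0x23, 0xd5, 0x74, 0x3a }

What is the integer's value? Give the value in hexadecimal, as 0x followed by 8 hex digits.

In big-endian order the high byte comes first in memory.
The bytes are already most-significant first: 0x23D5743A.

0x23D5743A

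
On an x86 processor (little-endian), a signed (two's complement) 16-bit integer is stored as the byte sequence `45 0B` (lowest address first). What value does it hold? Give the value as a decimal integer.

2885

Little-endian stores the least-significant byte at the lowest address.
Reassemble most-significant byte first: 0B 45 → 0x0B45.
0x0B45 = 2885.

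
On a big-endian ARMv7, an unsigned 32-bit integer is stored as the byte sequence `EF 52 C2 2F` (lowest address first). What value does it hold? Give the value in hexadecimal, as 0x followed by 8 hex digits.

0xEF52C22F

In big-endian order the high byte comes first in memory.
The bytes are already most-significant first: 0xEF52C22F.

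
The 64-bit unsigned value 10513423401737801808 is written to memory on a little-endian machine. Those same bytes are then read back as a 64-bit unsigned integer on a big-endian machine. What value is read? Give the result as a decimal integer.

10513423401737801808 in 64-bit hexadecimal is 0x91E72EE1A1DC5050.
Stored little-endian, the bytes at ascending addresses are 50 50 DC A1 E1 2E E7 91.
Read back as big-endian, the last byte is least significant, giving 0x5050DCA1E12EE791.
0x5050DCA1E12EE791 = 5787368108996880273.

5787368108996880273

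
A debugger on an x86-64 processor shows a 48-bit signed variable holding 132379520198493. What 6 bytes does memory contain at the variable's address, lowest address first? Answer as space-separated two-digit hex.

132379520198493 in hexadecimal, padded to 48 bits, is 0x78660246E75D.
Split into bytes (most-significant first): 78 66 02 46 E7 5D.
In little-endian order the low byte comes first in memory.
So at ascending addresses the bytes are 5D E7 46 02 66 78.

5D E7 46 02 66 78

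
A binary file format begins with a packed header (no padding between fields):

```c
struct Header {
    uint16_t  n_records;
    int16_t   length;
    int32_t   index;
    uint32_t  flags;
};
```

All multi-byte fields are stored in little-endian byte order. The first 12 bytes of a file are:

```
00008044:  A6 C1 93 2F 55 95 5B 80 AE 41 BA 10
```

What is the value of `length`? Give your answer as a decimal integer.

12179

`length` follows `n_records` (2 bytes), so it starts at byte offset 2 and occupies 2 bytes.
Bytes at offsets 2..3: 93 2F.
Little-endian: lowest address holds the least-significant byte.
Reassemble most-significant byte first: 2F 93 → 0x2F93.
0x2F93 = 12179.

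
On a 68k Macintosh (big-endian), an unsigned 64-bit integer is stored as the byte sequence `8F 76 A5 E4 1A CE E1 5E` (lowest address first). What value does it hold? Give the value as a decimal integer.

10337632393796444510

In big-endian order the high byte comes first in memory.
The bytes are already most-significant first: 0x8F76A5E41ACEE15E.
0x8F76A5E41ACEE15E = 10337632393796444510.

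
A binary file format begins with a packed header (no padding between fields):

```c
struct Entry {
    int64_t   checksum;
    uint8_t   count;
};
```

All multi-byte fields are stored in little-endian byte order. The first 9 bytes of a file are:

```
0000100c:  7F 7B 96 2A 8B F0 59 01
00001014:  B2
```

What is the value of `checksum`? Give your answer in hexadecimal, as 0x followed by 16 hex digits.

`checksum` is the first field, at byte offset 0, occupying 8 bytes.
Bytes at offsets 0..7: 7F 7B 96 2A 8B F0 59 01.
Little-endian: lowest address holds the least-significant byte.
Reassemble most-significant byte first: 01 59 F0 8B 2A 96 7B 7F → 0x0159F08B2A967B7F.

0x0159F08B2A967B7F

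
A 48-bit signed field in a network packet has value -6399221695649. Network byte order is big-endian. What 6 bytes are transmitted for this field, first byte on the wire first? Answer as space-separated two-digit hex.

FA 2E 10 A9 FB 5F

Two's complement of -6399221695649 in 48 bits: 6399221695649 = 0x05D1EF5604A1; invert → 0xFA2E10A9FB5E; add 1 → 0xFA2E10A9FB5F.
Split into bytes (most-significant first): FA 2E 10 A9 FB 5F.
In big-endian order the high byte comes first in memory.
So the memory order matches the most-significant-first order: FA 2E 10 A9 FB 5F.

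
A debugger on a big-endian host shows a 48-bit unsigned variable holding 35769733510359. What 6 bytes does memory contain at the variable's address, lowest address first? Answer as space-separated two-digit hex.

35769733510359 in hexadecimal, padded to 48 bits, is 0x20884A4274D7.
Split into bytes (most-significant first): 20 88 4A 42 74 D7.
Big-endian stores the most-significant byte at the lowest address.
So the memory order matches the most-significant-first order: 20 88 4A 42 74 D7.

20 88 4A 42 74 D7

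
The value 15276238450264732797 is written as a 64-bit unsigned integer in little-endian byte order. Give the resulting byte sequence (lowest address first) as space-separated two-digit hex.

15276238450264732797 in hexadecimal, padded to 64 bits, is 0xD40019EEFC31747D.
Split into bytes (most-significant first): D4 00 19 EE FC 31 74 7D.
In little-endian order the low byte comes first in memory.
So at ascending addresses the bytes are 7D 74 31 FC EE 19 00 D4.

7D 74 31 FC EE 19 00 D4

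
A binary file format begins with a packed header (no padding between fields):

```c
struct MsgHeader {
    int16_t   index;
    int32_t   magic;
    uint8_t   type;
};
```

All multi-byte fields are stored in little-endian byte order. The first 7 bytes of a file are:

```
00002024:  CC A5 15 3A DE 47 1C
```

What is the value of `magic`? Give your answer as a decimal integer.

1205746197

`magic` follows `index` (2 bytes), so it starts at byte offset 2 and occupies 4 bytes.
Bytes at offsets 2..5: 15 3A DE 47.
Little-endian stores the least-significant byte at the lowest address.
Reassemble most-significant byte first: 47 DE 3A 15 → 0x47DE3A15.
0x47DE3A15 = 1205746197.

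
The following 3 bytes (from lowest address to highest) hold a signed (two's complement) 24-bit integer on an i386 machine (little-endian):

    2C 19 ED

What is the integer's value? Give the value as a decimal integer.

Little-endian: lowest address holds the least-significant byte.
Reassemble most-significant byte first: ED 19 2C → 0xED192C.
Top bit is set, so as a signed 24-bit value this is 0xED192C − 2^24 = -1238740.

-1238740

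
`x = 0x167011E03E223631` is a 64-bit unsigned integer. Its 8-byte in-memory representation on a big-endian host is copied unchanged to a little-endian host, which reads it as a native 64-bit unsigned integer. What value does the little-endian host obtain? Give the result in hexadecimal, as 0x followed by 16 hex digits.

0x3136223EE0117016

Stored big-endian, the bytes at ascending addresses are 16 70 11 E0 3E 22 36 31.
Read back as little-endian, the first byte is least significant, giving 0x3136223EE0117016.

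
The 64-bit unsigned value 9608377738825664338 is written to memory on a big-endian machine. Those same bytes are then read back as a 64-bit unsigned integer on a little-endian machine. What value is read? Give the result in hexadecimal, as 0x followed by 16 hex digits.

9608377738825664338 in 64-bit hexadecimal is 0x8557D0A566798752.
Stored big-endian, the bytes at ascending addresses are 85 57 D0 A5 66 79 87 52.
Read back as little-endian, the first byte is least significant, giving 0x52877966A5D05785.

0x52877966A5D05785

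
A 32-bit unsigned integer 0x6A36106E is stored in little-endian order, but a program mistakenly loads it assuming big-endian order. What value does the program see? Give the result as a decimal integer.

1846556266

Stored little-endian, the bytes at ascending addresses are 6E 10 36 6A.
Read back as big-endian, the last byte is least significant, giving 0x6E10366A.
0x6E10366A = 1846556266.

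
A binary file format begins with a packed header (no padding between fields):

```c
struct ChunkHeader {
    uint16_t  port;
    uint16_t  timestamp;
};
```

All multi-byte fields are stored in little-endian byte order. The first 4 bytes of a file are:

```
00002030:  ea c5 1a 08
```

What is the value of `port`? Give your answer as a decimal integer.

50666

`port` is the first field, at byte offset 0, occupying 2 bytes.
Bytes at offsets 0..1: EA C5.
In little-endian order the low byte comes first in memory.
Reassemble most-significant byte first: C5 EA → 0xC5EA.
0xC5EA = 50666.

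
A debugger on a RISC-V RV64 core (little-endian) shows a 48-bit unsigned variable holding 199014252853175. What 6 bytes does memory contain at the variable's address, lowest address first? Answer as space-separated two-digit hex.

199014252853175 in hexadecimal, padded to 48 bits, is 0xB5009DD8B7B7.
Split into bytes (most-significant first): B5 00 9D D8 B7 B7.
Little-endian stores the least-significant byte at the lowest address.
So at ascending addresses the bytes are B7 B7 D8 9D 00 B5.

B7 B7 D8 9D 00 B5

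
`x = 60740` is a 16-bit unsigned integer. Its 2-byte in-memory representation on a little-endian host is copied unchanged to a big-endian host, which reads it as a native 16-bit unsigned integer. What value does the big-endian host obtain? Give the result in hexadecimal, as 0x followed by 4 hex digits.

60740 in 16-bit hexadecimal is 0xED44.
Stored little-endian, the bytes at ascending addresses are 44 ED.
Read back as big-endian, the last byte is least significant, giving 0x44ED.

0x44ED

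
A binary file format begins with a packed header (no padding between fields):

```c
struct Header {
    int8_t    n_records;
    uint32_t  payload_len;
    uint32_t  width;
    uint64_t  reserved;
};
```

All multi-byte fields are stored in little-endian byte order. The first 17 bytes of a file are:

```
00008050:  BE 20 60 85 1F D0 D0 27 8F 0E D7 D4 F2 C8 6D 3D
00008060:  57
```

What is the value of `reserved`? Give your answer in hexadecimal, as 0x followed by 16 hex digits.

`reserved` follows `n_records` (1 B), `payload_len` (4 B), `width` (4 B), so it starts at offset 1 + 4 + 4 = 9 and occupies 8 bytes.
Bytes at offsets 9..16: 0E D7 D4 F2 C8 6D 3D 57.
Little-endian: lowest address holds the least-significant byte.
Reassemble most-significant byte first: 57 3D 6D C8 F2 D4 D7 0E → 0x573D6DC8F2D4D70E.

0x573D6DC8F2D4D70E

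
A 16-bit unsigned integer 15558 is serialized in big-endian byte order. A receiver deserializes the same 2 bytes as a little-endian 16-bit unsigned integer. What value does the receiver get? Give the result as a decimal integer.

50748

15558 in 16-bit hexadecimal is 0x3CC6.
Stored big-endian, the bytes at ascending addresses are 3C C6.
Read back as little-endian, the first byte is least significant, giving 0xC63C.
0xC63C = 50748.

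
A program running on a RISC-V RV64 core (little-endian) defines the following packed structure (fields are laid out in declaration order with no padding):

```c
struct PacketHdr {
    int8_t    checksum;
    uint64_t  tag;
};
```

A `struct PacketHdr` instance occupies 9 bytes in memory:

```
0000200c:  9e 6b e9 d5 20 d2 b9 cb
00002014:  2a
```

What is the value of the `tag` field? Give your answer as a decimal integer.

`tag` follows `checksum` (1 byte), so it starts at byte offset 1 and occupies 8 bytes.
Bytes at offsets 1..8: 6B E9 D5 20 D2 B9 CB 2A.
Little-endian stores the least-significant byte at the lowest address.
Reassemble most-significant byte first: 2A CB B9 D2 20 D5 E9 6B → 0x2ACBB9D220D5E96B.
0x2ACBB9D220D5E96B = 3083762682010397035.

3083762682010397035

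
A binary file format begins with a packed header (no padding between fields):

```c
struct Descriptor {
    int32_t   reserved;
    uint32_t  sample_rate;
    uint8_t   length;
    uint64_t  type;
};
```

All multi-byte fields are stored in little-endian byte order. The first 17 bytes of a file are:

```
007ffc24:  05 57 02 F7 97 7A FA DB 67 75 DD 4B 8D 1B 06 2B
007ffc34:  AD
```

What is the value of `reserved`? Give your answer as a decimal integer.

`reserved` is the first field, at byte offset 0, occupying 4 bytes.
Bytes at offsets 0..3: 05 57 02 F7.
Little-endian stores the least-significant byte at the lowest address.
Reassemble most-significant byte first: F7 02 57 05 → 0xF7025705.
Top bit is set, so as a signed 32-bit value this is 0xF7025705 − 2^32 = -150841595.

-150841595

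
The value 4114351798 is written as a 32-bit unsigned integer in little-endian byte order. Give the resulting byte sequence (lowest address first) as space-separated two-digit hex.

4114351798 in hexadecimal, padded to 32 bits, is 0xF53C06B6.
Split into bytes (most-significant first): F5 3C 06 B6.
Little-endian stores the least-significant byte at the lowest address.
So at ascending addresses the bytes are B6 06 3C F5.

B6 06 3C F5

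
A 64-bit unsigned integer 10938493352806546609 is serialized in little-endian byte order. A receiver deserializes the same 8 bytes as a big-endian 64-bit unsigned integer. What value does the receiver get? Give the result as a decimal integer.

10938493352806546609 in 64-bit hexadecimal is 0x97CD55BFF0017CB1.
Stored little-endian, the bytes at ascending addresses are B1 7C 01 F0 BF 55 CD 97.
Read back as big-endian, the last byte is least significant, giving 0xB17C01F0BF55CD97.
0xB17C01F0BF55CD97 = 12789099175339216279.

12789099175339216279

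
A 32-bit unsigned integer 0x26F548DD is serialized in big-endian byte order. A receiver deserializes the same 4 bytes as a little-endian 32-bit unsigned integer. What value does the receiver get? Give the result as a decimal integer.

Stored big-endian, the bytes at ascending addresses are 26 F5 48 DD.
Read back as little-endian, the first byte is least significant, giving 0xDD48F526.
0xDD48F526 = 3712546086.

3712546086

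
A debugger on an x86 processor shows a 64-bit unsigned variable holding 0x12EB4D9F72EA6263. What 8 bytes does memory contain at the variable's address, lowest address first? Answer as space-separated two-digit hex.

63 62 EA 72 9F 4D EB 12

Split into bytes (most-significant first): 12 EB 4D 9F 72 EA 62 63.
Little-endian stores the least-significant byte at the lowest address.
So at ascending addresses the bytes are 63 62 EA 72 9F 4D EB 12.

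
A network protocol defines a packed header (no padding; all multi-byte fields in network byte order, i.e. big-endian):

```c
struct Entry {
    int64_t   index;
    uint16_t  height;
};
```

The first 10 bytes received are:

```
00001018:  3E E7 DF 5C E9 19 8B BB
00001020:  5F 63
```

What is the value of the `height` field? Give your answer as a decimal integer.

`height` follows `index` (8 bytes), so it starts at byte offset 8 and occupies 2 bytes.
Bytes at offsets 8..9: 5F 63.
Big-endian: lowest address holds the most-significant byte.
The bytes are already most-significant first: 0x5F63.
0x5F63 = 24419.

24419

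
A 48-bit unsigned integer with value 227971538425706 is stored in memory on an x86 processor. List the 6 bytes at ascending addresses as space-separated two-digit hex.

227971538425706 in hexadecimal, padded to 48 bits, is 0xCF56C291176A.
Split into bytes (most-significant first): CF 56 C2 91 17 6A.
Little-endian stores the least-significant byte at the lowest address.
So at ascending addresses the bytes are 6A 17 91 C2 56 CF.

6A 17 91 C2 56 CF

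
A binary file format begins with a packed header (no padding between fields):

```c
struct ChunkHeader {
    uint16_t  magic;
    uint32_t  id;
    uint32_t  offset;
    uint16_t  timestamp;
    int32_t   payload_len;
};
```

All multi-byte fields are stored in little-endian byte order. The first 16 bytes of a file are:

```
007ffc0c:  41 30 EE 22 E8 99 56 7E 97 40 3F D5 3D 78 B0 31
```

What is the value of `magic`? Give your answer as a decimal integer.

12353

`magic` is the first field, at byte offset 0, occupying 2 bytes.
Bytes at offsets 0..1: 41 30.
Little-endian stores the least-significant byte at the lowest address.
Reassemble most-significant byte first: 30 41 → 0x3041.
0x3041 = 12353.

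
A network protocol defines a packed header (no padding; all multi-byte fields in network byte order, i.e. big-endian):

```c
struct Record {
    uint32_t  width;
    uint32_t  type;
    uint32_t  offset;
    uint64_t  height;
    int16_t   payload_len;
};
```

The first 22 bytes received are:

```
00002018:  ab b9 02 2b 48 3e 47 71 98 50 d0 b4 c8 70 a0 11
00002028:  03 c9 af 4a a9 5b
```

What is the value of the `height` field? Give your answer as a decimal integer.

`height` follows `width` (4 B), `type` (4 B), `offset` (4 B), so it starts at offset 4 + 4 + 4 = 12 and occupies 8 bytes.
Bytes at offsets 12..19: C8 70 A0 11 03 C9 AF 4A.
In big-endian order the high byte comes first in memory.
The bytes are already most-significant first: 0xC870A01103C9AF4A.
0xC870A01103C9AF4A = 14443219999915618122.

14443219999915618122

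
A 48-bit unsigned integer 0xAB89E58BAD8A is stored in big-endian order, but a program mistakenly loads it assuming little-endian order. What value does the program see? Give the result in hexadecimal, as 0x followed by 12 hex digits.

0x8AAD8BE589AB

Stored big-endian, the bytes at ascending addresses are AB 89 E5 8B AD 8A.
Read back as little-endian, the first byte is least significant, giving 0x8AAD8BE589AB.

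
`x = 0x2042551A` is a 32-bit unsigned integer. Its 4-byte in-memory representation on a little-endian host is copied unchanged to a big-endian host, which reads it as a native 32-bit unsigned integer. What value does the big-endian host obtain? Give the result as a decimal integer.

441795104

Stored little-endian, the bytes at ascending addresses are 1A 55 42 20.
Read back as big-endian, the last byte is least significant, giving 0x1A554220.
0x1A554220 = 441795104.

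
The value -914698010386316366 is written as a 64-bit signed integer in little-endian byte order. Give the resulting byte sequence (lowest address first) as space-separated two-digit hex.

B2 C3 2A 7E 01 57 4E F3

Two's complement of -914698010386316366 in 64 bits: 914698010386316366 = 0x0CB1A8FE81D53C4E; invert → 0xF34E57017E2AC3B1; add 1 → 0xF34E57017E2AC3B2.
Split into bytes (most-significant first): F3 4E 57 01 7E 2A C3 B2.
Little-endian: lowest address holds the least-significant byte.
So at ascending addresses the bytes are B2 C3 2A 7E 01 57 4E F3.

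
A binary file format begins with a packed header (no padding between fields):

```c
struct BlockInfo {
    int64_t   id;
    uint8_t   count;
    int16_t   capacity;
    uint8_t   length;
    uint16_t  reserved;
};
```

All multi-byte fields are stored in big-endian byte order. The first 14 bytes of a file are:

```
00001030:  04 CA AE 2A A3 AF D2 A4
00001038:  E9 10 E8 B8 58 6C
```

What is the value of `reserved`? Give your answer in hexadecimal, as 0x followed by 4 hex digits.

`reserved` follows `id` (8 B), `count` (1 B), `capacity` (2 B), `length` (1 B), so it starts at offset 8 + 1 + 2 + 1 = 12 and occupies 2 bytes.
Bytes at offsets 12..13: 58 6C.
Big-endian: lowest address holds the most-significant byte.
The bytes are already most-significant first: 0x586C.

0x586C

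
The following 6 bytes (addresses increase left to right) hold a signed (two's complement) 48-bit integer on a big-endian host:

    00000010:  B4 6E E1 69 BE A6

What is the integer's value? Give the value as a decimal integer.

Big-endian: lowest address holds the most-significant byte.
The bytes are already most-significant first: 0xB46EE169BEA6.
Top bit is set, so as a signed 48-bit value this is 0xB46EE169BEA6 − 2^48 = -83086655504730.

-83086655504730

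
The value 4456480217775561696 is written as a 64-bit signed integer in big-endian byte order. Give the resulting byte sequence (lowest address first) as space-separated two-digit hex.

4456480217775561696 in hexadecimal, padded to 64 bits, is 0x3DD8992589115BE0.
Split into bytes (most-significant first): 3D D8 99 25 89 11 5B E0.
Big-endian: lowest address holds the most-significant byte.
So the memory order matches the most-significant-first order: 3D D8 99 25 89 11 5B E0.

3D D8 99 25 89 11 5B E0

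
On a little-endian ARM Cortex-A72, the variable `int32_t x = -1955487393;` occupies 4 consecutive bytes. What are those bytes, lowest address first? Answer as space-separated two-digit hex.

Two's complement of -1955487393 in 32 bits: 1955487393 = 0x748E5EA1; invert → 0x8B71A15E; add 1 → 0x8B71A15F.
Split into bytes (most-significant first): 8B 71 A1 5F.
In little-endian order the low byte comes first in memory.
So at ascending addresses the bytes are 5F A1 71 8B.

5F A1 71 8B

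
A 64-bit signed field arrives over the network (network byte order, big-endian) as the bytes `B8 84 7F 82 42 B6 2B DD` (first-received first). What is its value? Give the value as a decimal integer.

-5150851876363293731

Big-endian: lowest address holds the most-significant byte.
The bytes are already most-significant first: 0xB8847F8242B62BDD.
Top bit is set, so as a signed 64-bit value this is 0xB8847F8242B62BDD − 2^64 = -5150851876363293731.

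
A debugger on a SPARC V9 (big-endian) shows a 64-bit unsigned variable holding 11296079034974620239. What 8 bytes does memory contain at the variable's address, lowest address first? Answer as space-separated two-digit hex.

9C C3 BC 08 7A 66 4A 4F

11296079034974620239 in hexadecimal, padded to 64 bits, is 0x9CC3BC087A664A4F.
Split into bytes (most-significant first): 9C C3 BC 08 7A 66 4A 4F.
Big-endian: lowest address holds the most-significant byte.
So the memory order matches the most-significant-first order: 9C C3 BC 08 7A 66 4A 4F.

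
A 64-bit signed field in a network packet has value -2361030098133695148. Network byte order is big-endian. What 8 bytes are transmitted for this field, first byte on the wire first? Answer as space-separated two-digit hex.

Two's complement of -2361030098133695148 in 64 bits: 2361030098133695148 = 0x20C4105D6F43BAAC; invert → 0xDF3BEFA290BC4553; add 1 → 0xDF3BEFA290BC4554.
Split into bytes (most-significant first): DF 3B EF A2 90 BC 45 54.
In big-endian order the high byte comes first in memory.
So the memory order matches the most-significant-first order: DF 3B EF A2 90 BC 45 54.

DF 3B EF A2 90 BC 45 54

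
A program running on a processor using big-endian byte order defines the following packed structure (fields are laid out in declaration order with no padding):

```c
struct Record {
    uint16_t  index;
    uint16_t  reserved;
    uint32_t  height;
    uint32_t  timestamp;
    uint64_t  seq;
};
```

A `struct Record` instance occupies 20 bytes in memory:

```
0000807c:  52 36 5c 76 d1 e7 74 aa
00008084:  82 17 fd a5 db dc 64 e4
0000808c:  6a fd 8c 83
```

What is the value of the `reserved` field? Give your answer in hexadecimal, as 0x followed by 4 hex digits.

`reserved` follows `index` (2 bytes), so it starts at byte offset 2 and occupies 2 bytes.
Bytes at offsets 2..3: 5C 76.
Big-endian: lowest address holds the most-significant byte.
The bytes are already most-significant first: 0x5C76.

0x5C76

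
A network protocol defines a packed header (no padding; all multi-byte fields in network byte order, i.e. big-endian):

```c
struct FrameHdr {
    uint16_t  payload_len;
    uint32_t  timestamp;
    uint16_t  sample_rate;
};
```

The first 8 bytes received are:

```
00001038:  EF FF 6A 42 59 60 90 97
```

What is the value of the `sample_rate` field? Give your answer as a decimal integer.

37015

`sample_rate` follows `payload_len` (2 B), `timestamp` (4 B), so it starts at offset 2 + 4 = 6 and occupies 2 bytes.
Bytes at offsets 6..7: 90 97.
Big-endian stores the most-significant byte at the lowest address.
The bytes are already most-significant first: 0x9097.
0x9097 = 37015.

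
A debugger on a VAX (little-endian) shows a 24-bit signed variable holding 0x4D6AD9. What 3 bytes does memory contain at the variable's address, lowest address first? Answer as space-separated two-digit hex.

Split into bytes (most-significant first): 4D 6A D9.
Little-endian stores the least-significant byte at the lowest address.
So at ascending addresses the bytes are D9 6A 4D.

D9 6A 4D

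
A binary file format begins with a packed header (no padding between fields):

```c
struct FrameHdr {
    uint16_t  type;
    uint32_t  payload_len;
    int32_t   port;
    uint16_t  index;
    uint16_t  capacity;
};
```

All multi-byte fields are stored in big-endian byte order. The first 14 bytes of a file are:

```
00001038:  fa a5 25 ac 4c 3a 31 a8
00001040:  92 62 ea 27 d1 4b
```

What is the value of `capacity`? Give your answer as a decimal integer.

53579

`capacity` follows `type` (2 B), `payload_len` (4 B), `port` (4 B), `index` (2 B), so it starts at offset 2 + 4 + 4 + 2 = 12 and occupies 2 bytes.
Bytes at offsets 12..13: D1 4B.
In big-endian order the high byte comes first in memory.
The bytes are already most-significant first: 0xD14B.
0xD14B = 53579.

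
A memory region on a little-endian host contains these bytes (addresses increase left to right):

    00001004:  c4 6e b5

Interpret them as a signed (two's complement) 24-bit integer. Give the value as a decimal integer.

Little-endian stores the least-significant byte at the lowest address.
Reassemble most-significant byte first: B5 6E C4 → 0xB56EC4.
Top bit is set, so as a signed 24-bit value this is 0xB56EC4 − 2^24 = -4886844.

-4886844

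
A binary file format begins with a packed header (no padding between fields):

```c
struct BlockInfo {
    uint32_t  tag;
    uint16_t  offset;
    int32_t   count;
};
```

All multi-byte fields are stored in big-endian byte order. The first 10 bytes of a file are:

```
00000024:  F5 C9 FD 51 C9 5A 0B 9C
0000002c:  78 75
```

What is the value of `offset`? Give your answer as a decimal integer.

`offset` follows `tag` (4 bytes), so it starts at byte offset 4 and occupies 2 bytes.
Bytes at offsets 4..5: C9 5A.
Big-endian: lowest address holds the most-significant byte.
The bytes are already most-significant first: 0xC95A.
0xC95A = 51546.

51546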